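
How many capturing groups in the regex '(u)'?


To count capturing groups, count each '(' that starts a group.
Pattern: '(u)'
Walking through the pattern:
  Position 0: '(' -> group #1
Total capturing groups: 1

1


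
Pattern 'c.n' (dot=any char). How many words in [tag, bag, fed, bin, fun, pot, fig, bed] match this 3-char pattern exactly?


Pattern 'c.n' means: starts with 'c', any single char, ends with 'n'.
Checking each word (must be exactly 3 chars):
  'tag' (len=3): no
  'bag' (len=3): no
  'fed' (len=3): no
  'bin' (len=3): no
  'fun' (len=3): no
  'pot' (len=3): no
  'fig' (len=3): no
  'bed' (len=3): no
Matching words: []
Total: 0

0


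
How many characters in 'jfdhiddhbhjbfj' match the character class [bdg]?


Character class [bdg] matches any of: {b, d, g}
Scanning string 'jfdhiddhbhjbfj' character by character:
  pos 0: 'j' -> no
  pos 1: 'f' -> no
  pos 2: 'd' -> MATCH
  pos 3: 'h' -> no
  pos 4: 'i' -> no
  pos 5: 'd' -> MATCH
  pos 6: 'd' -> MATCH
  pos 7: 'h' -> no
  pos 8: 'b' -> MATCH
  pos 9: 'h' -> no
  pos 10: 'j' -> no
  pos 11: 'b' -> MATCH
  pos 12: 'f' -> no
  pos 13: 'j' -> no
Total matches: 5

5


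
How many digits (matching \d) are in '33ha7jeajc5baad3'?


\d matches any digit 0-9.
Scanning '33ha7jeajc5baad3':
  pos 0: '3' -> DIGIT
  pos 1: '3' -> DIGIT
  pos 4: '7' -> DIGIT
  pos 10: '5' -> DIGIT
  pos 15: '3' -> DIGIT
Digits found: ['3', '3', '7', '5', '3']
Total: 5

5


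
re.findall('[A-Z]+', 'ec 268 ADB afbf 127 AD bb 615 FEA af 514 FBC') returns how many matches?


Pattern '[A-Z]+' finds one or more uppercase letters.
Text: 'ec 268 ADB afbf 127 AD bb 615 FEA af 514 FBC'
Scanning for matches:
  Match 1: 'ADB'
  Match 2: 'AD'
  Match 3: 'FEA'
  Match 4: 'FBC'
Total matches: 4

4


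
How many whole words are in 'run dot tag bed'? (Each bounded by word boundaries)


Word boundaries (\b) mark the start/end of each word.
Text: 'run dot tag bed'
Splitting by whitespace:
  Word 1: 'run'
  Word 2: 'dot'
  Word 3: 'tag'
  Word 4: 'bed'
Total whole words: 4

4


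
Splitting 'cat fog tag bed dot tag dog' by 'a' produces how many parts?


Splitting by 'a' breaks the string at each occurrence of the separator.
Text: 'cat fog tag bed dot tag dog'
Parts after split:
  Part 1: 'c'
  Part 2: 't fog t'
  Part 3: 'g bed dot t'
  Part 4: 'g dog'
Total parts: 4

4


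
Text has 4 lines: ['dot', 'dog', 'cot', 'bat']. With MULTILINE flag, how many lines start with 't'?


With MULTILINE flag, ^ matches the start of each line.
Lines: ['dot', 'dog', 'cot', 'bat']
Checking which lines start with 't':
  Line 1: 'dot' -> no
  Line 2: 'dog' -> no
  Line 3: 'cot' -> no
  Line 4: 'bat' -> no
Matching lines: []
Count: 0

0


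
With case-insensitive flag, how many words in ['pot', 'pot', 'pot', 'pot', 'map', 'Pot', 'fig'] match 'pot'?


Case-insensitive matching: compare each word's lowercase form to 'pot'.
  'pot' -> lower='pot' -> MATCH
  'pot' -> lower='pot' -> MATCH
  'pot' -> lower='pot' -> MATCH
  'pot' -> lower='pot' -> MATCH
  'map' -> lower='map' -> no
  'Pot' -> lower='pot' -> MATCH
  'fig' -> lower='fig' -> no
Matches: ['pot', 'pot', 'pot', 'pot', 'Pot']
Count: 5

5


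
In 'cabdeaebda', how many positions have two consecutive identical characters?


Looking for consecutive identical characters in 'cabdeaebda':
  pos 0-1: 'c' vs 'a' -> different
  pos 1-2: 'a' vs 'b' -> different
  pos 2-3: 'b' vs 'd' -> different
  pos 3-4: 'd' vs 'e' -> different
  pos 4-5: 'e' vs 'a' -> different
  pos 5-6: 'a' vs 'e' -> different
  pos 6-7: 'e' vs 'b' -> different
  pos 7-8: 'b' vs 'd' -> different
  pos 8-9: 'd' vs 'a' -> different
Consecutive identical pairs: []
Count: 0

0


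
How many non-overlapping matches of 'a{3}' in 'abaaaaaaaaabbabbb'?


Pattern 'a{3}' matches exactly 3 consecutive a's (greedy, non-overlapping).
String: 'abaaaaaaaaabbabbb'
Scanning for runs of a's:
  Run at pos 0: 'a' (length 1) -> 0 match(es)
  Run at pos 2: 'aaaaaaaaa' (length 9) -> 3 match(es)
  Run at pos 13: 'a' (length 1) -> 0 match(es)
Matches found: ['aaa', 'aaa', 'aaa']
Total: 3

3


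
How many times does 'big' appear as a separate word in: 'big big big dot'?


Scanning each word for exact match 'big':
  Word 1: 'big' -> MATCH
  Word 2: 'big' -> MATCH
  Word 3: 'big' -> MATCH
  Word 4: 'dot' -> no
Total matches: 3

3


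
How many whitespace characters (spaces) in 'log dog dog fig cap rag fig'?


\s matches whitespace characters (spaces, tabs, etc.).
Text: 'log dog dog fig cap rag fig'
This text has 7 words separated by spaces.
Number of spaces = number of words - 1 = 7 - 1 = 6

6


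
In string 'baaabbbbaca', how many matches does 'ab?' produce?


Pattern 'ab?' matches 'a' optionally followed by 'b'.
String: 'baaabbbbaca'
Scanning left to right for 'a' then checking next char:
  Match 1: 'a' (a not followed by b)
  Match 2: 'a' (a not followed by b)
  Match 3: 'ab' (a followed by b)
  Match 4: 'a' (a not followed by b)
  Match 5: 'a' (a not followed by b)
Total matches: 5

5


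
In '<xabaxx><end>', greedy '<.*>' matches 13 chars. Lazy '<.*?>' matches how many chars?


Greedy '<.*>' tries to match as MUCH as possible.
Lazy '<.*?>' tries to match as LITTLE as possible.

String: '<xabaxx><end>'
Greedy '<.*>' starts at first '<' and extends to the LAST '>': '<xabaxx><end>' (13 chars)
Lazy '<.*?>' starts at first '<' and stops at the FIRST '>': '<xabaxx>' (8 chars)

8


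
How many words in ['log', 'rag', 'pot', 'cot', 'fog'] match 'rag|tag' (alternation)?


Alternation 'rag|tag' matches either 'rag' or 'tag'.
Checking each word:
  'log' -> no
  'rag' -> MATCH
  'pot' -> no
  'cot' -> no
  'fog' -> no
Matches: ['rag']
Count: 1

1


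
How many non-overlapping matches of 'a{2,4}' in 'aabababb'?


Pattern 'a{2,4}' matches between 2 and 4 consecutive a's (greedy).
String: 'aabababb'
Finding runs of a's and applying greedy matching:
  Run at pos 0: 'aa' (length 2)
  Run at pos 3: 'a' (length 1)
  Run at pos 5: 'a' (length 1)
Matches: ['aa']
Count: 1

1


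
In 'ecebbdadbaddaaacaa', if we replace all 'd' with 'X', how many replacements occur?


re.sub('d', 'X', text) replaces every occurrence of 'd' with 'X'.
Text: 'ecebbdadbaddaaacaa'
Scanning for 'd':
  pos 5: 'd' -> replacement #1
  pos 7: 'd' -> replacement #2
  pos 10: 'd' -> replacement #3
  pos 11: 'd' -> replacement #4
Total replacements: 4

4


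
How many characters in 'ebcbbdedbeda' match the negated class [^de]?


Negated class [^de] matches any char NOT in {d, e}
Scanning 'ebcbbdedbeda':
  pos 0: 'e' -> no (excluded)
  pos 1: 'b' -> MATCH
  pos 2: 'c' -> MATCH
  pos 3: 'b' -> MATCH
  pos 4: 'b' -> MATCH
  pos 5: 'd' -> no (excluded)
  pos 6: 'e' -> no (excluded)
  pos 7: 'd' -> no (excluded)
  pos 8: 'b' -> MATCH
  pos 9: 'e' -> no (excluded)
  pos 10: 'd' -> no (excluded)
  pos 11: 'a' -> MATCH
Total matches: 6

6


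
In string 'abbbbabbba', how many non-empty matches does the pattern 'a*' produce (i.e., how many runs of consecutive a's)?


Pattern 'a*' matches zero or more a's. We want non-empty runs of consecutive a's.
String: 'abbbbabbba'
Walking through the string to find runs of a's:
  Run 1: positions 0-0 -> 'a'
  Run 2: positions 5-5 -> 'a'
  Run 3: positions 9-9 -> 'a'
Non-empty runs found: ['a', 'a', 'a']
Count: 3

3


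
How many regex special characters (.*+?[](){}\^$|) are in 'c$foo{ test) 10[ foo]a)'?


Regex special characters are: . * + ? [ ] ( ) { } \ ^ $ |
Scanning 'c$foo{ test) 10[ foo]a)':
  pos 1: '$' -> SPECIAL
  pos 5: '{' -> SPECIAL
  pos 11: ')' -> SPECIAL
  pos 15: '[' -> SPECIAL
  pos 20: ']' -> SPECIAL
  pos 22: ')' -> SPECIAL
Special chars found: ['$', '{', ')', '[', ']', ')']
Total: 6

6


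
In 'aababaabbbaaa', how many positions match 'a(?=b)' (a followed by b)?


Lookahead 'a(?=b)' matches 'a' only when followed by 'b'.
String: 'aababaabbbaaa'
Checking each position where char is 'a':
  pos 0: 'a' -> no (next='a')
  pos 1: 'a' -> MATCH (next='b')
  pos 3: 'a' -> MATCH (next='b')
  pos 5: 'a' -> no (next='a')
  pos 6: 'a' -> MATCH (next='b')
  pos 10: 'a' -> no (next='a')
  pos 11: 'a' -> no (next='a')
Matching positions: [1, 3, 6]
Count: 3

3


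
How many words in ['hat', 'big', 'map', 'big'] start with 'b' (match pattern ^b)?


Pattern ^b anchors to start of word. Check which words begin with 'b':
  'hat' -> no
  'big' -> MATCH (starts with 'b')
  'map' -> no
  'big' -> MATCH (starts with 'b')
Matching words: ['big', 'big']
Count: 2

2


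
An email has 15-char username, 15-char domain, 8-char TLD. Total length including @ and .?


An email address has format: username@domain.tld
Username length: 15
'@' character: 1
Domain length: 15
'.' character: 1
TLD length: 8
Total = 15 + 1 + 15 + 1 + 8 = 40

40


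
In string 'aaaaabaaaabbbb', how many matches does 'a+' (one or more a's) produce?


Pattern 'a+' matches one or more consecutive a's.
String: 'aaaaabaaaabbbb'
Scanning for runs of a:
  Match 1: 'aaaaa' (length 5)
  Match 2: 'aaaa' (length 4)
Total matches: 2

2


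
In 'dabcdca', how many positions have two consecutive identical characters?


Looking for consecutive identical characters in 'dabcdca':
  pos 0-1: 'd' vs 'a' -> different
  pos 1-2: 'a' vs 'b' -> different
  pos 2-3: 'b' vs 'c' -> different
  pos 3-4: 'c' vs 'd' -> different
  pos 4-5: 'd' vs 'c' -> different
  pos 5-6: 'c' vs 'a' -> different
Consecutive identical pairs: []
Count: 0

0


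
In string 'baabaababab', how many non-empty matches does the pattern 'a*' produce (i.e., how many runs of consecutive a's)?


Pattern 'a*' matches zero or more a's. We want non-empty runs of consecutive a's.
String: 'baabaababab'
Walking through the string to find runs of a's:
  Run 1: positions 1-2 -> 'aa'
  Run 2: positions 4-5 -> 'aa'
  Run 3: positions 7-7 -> 'a'
  Run 4: positions 9-9 -> 'a'
Non-empty runs found: ['aa', 'aa', 'a', 'a']
Count: 4

4


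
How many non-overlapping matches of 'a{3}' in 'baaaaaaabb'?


Pattern 'a{3}' matches exactly 3 consecutive a's (greedy, non-overlapping).
String: 'baaaaaaabb'
Scanning for runs of a's:
  Run at pos 1: 'aaaaaaa' (length 7) -> 2 match(es)
Matches found: ['aaa', 'aaa']
Total: 2

2


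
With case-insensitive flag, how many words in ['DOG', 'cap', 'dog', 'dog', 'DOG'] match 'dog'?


Case-insensitive matching: compare each word's lowercase form to 'dog'.
  'DOG' -> lower='dog' -> MATCH
  'cap' -> lower='cap' -> no
  'dog' -> lower='dog' -> MATCH
  'dog' -> lower='dog' -> MATCH
  'DOG' -> lower='dog' -> MATCH
Matches: ['DOG', 'dog', 'dog', 'DOG']
Count: 4

4


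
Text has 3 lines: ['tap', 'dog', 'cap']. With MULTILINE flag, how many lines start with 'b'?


With MULTILINE flag, ^ matches the start of each line.
Lines: ['tap', 'dog', 'cap']
Checking which lines start with 'b':
  Line 1: 'tap' -> no
  Line 2: 'dog' -> no
  Line 3: 'cap' -> no
Matching lines: []
Count: 0

0


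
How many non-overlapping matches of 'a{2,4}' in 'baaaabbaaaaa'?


Pattern 'a{2,4}' matches between 2 and 4 consecutive a's (greedy).
String: 'baaaabbaaaaa'
Finding runs of a's and applying greedy matching:
  Run at pos 1: 'aaaa' (length 4)
  Run at pos 7: 'aaaaa' (length 5)
Matches: ['aaaa', 'aaaa']
Count: 2

2


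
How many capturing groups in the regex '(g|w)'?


To count capturing groups, count each '(' that starts a group.
Pattern: '(g|w)'
Walking through the pattern:
  Position 0: '(' -> group #1
Total capturing groups: 1

1


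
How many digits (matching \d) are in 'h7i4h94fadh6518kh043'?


\d matches any digit 0-9.
Scanning 'h7i4h94fadh6518kh043':
  pos 1: '7' -> DIGIT
  pos 3: '4' -> DIGIT
  pos 5: '9' -> DIGIT
  pos 6: '4' -> DIGIT
  pos 11: '6' -> DIGIT
  pos 12: '5' -> DIGIT
  pos 13: '1' -> DIGIT
  pos 14: '8' -> DIGIT
  pos 17: '0' -> DIGIT
  pos 18: '4' -> DIGIT
  pos 19: '3' -> DIGIT
Digits found: ['7', '4', '9', '4', '6', '5', '1', '8', '0', '4', '3']
Total: 11

11


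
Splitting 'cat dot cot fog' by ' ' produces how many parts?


Splitting by ' ' breaks the string at each occurrence of the separator.
Text: 'cat dot cot fog'
Parts after split:
  Part 1: 'cat'
  Part 2: 'dot'
  Part 3: 'cot'
  Part 4: 'fog'
Total parts: 4

4


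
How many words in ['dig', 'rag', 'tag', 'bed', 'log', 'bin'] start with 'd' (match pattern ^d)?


Pattern ^d anchors to start of word. Check which words begin with 'd':
  'dig' -> MATCH (starts with 'd')
  'rag' -> no
  'tag' -> no
  'bed' -> no
  'log' -> no
  'bin' -> no
Matching words: ['dig']
Count: 1

1


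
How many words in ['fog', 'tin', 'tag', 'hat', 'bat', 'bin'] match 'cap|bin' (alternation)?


Alternation 'cap|bin' matches either 'cap' or 'bin'.
Checking each word:
  'fog' -> no
  'tin' -> no
  'tag' -> no
  'hat' -> no
  'bat' -> no
  'bin' -> MATCH
Matches: ['bin']
Count: 1

1


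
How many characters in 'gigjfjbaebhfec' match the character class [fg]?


Character class [fg] matches any of: {f, g}
Scanning string 'gigjfjbaebhfec' character by character:
  pos 0: 'g' -> MATCH
  pos 1: 'i' -> no
  pos 2: 'g' -> MATCH
  pos 3: 'j' -> no
  pos 4: 'f' -> MATCH
  pos 5: 'j' -> no
  pos 6: 'b' -> no
  pos 7: 'a' -> no
  pos 8: 'e' -> no
  pos 9: 'b' -> no
  pos 10: 'h' -> no
  pos 11: 'f' -> MATCH
  pos 12: 'e' -> no
  pos 13: 'c' -> no
Total matches: 4

4


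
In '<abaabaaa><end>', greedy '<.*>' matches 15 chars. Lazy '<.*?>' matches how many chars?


Greedy '<.*>' tries to match as MUCH as possible.
Lazy '<.*?>' tries to match as LITTLE as possible.

String: '<abaabaaa><end>'
Greedy '<.*>' starts at first '<' and extends to the LAST '>': '<abaabaaa><end>' (15 chars)
Lazy '<.*?>' starts at first '<' and stops at the FIRST '>': '<abaabaaa>' (10 chars)

10


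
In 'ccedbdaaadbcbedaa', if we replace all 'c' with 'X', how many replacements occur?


re.sub('c', 'X', text) replaces every occurrence of 'c' with 'X'.
Text: 'ccedbdaaadbcbedaa'
Scanning for 'c':
  pos 0: 'c' -> replacement #1
  pos 1: 'c' -> replacement #2
  pos 11: 'c' -> replacement #3
Total replacements: 3

3


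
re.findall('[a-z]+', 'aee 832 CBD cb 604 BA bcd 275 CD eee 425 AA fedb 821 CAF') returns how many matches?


Pattern '[a-z]+' finds one or more lowercase letters.
Text: 'aee 832 CBD cb 604 BA bcd 275 CD eee 425 AA fedb 821 CAF'
Scanning for matches:
  Match 1: 'aee'
  Match 2: 'cb'
  Match 3: 'bcd'
  Match 4: 'eee'
  Match 5: 'fedb'
Total matches: 5

5


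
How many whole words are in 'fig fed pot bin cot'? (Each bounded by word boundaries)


Word boundaries (\b) mark the start/end of each word.
Text: 'fig fed pot bin cot'
Splitting by whitespace:
  Word 1: 'fig'
  Word 2: 'fed'
  Word 3: 'pot'
  Word 4: 'bin'
  Word 5: 'cot'
Total whole words: 5

5


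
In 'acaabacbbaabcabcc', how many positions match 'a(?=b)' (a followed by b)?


Lookahead 'a(?=b)' matches 'a' only when followed by 'b'.
String: 'acaabacbbaabcabcc'
Checking each position where char is 'a':
  pos 0: 'a' -> no (next='c')
  pos 2: 'a' -> no (next='a')
  pos 3: 'a' -> MATCH (next='b')
  pos 5: 'a' -> no (next='c')
  pos 9: 'a' -> no (next='a')
  pos 10: 'a' -> MATCH (next='b')
  pos 13: 'a' -> MATCH (next='b')
Matching positions: [3, 10, 13]
Count: 3

3


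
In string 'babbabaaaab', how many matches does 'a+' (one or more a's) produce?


Pattern 'a+' matches one or more consecutive a's.
String: 'babbabaaaab'
Scanning for runs of a:
  Match 1: 'a' (length 1)
  Match 2: 'a' (length 1)
  Match 3: 'aaaa' (length 4)
Total matches: 3

3


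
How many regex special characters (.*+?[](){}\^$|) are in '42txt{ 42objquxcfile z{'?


Regex special characters are: . * + ? [ ] ( ) { } \ ^ $ |
Scanning '42txt{ 42objquxcfile z{':
  pos 5: '{' -> SPECIAL
  pos 22: '{' -> SPECIAL
Special chars found: ['{', '{']
Total: 2

2


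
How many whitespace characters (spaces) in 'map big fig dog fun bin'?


\s matches whitespace characters (spaces, tabs, etc.).
Text: 'map big fig dog fun bin'
This text has 6 words separated by spaces.
Number of spaces = number of words - 1 = 6 - 1 = 5

5


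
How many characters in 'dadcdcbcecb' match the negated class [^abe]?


Negated class [^abe] matches any char NOT in {a, b, e}
Scanning 'dadcdcbcecb':
  pos 0: 'd' -> MATCH
  pos 1: 'a' -> no (excluded)
  pos 2: 'd' -> MATCH
  pos 3: 'c' -> MATCH
  pos 4: 'd' -> MATCH
  pos 5: 'c' -> MATCH
  pos 6: 'b' -> no (excluded)
  pos 7: 'c' -> MATCH
  pos 8: 'e' -> no (excluded)
  pos 9: 'c' -> MATCH
  pos 10: 'b' -> no (excluded)
Total matches: 7

7


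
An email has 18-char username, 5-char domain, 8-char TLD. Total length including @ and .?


An email address has format: username@domain.tld
Username length: 18
'@' character: 1
Domain length: 5
'.' character: 1
TLD length: 8
Total = 18 + 1 + 5 + 1 + 8 = 33

33


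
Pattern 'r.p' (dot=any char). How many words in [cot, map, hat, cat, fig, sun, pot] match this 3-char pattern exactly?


Pattern 'r.p' means: starts with 'r', any single char, ends with 'p'.
Checking each word (must be exactly 3 chars):
  'cot' (len=3): no
  'map' (len=3): no
  'hat' (len=3): no
  'cat' (len=3): no
  'fig' (len=3): no
  'sun' (len=3): no
  'pot' (len=3): no
Matching words: []
Total: 0

0


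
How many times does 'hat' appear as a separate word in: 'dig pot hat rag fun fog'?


Scanning each word for exact match 'hat':
  Word 1: 'dig' -> no
  Word 2: 'pot' -> no
  Word 3: 'hat' -> MATCH
  Word 4: 'rag' -> no
  Word 5: 'fun' -> no
  Word 6: 'fog' -> no
Total matches: 1

1


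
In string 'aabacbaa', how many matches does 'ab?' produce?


Pattern 'ab?' matches 'a' optionally followed by 'b'.
String: 'aabacbaa'
Scanning left to right for 'a' then checking next char:
  Match 1: 'a' (a not followed by b)
  Match 2: 'ab' (a followed by b)
  Match 3: 'a' (a not followed by b)
  Match 4: 'a' (a not followed by b)
  Match 5: 'a' (a not followed by b)
Total matches: 5

5


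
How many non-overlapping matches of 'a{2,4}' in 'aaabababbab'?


Pattern 'a{2,4}' matches between 2 and 4 consecutive a's (greedy).
String: 'aaabababbab'
Finding runs of a's and applying greedy matching:
  Run at pos 0: 'aaa' (length 3)
  Run at pos 4: 'a' (length 1)
  Run at pos 6: 'a' (length 1)
  Run at pos 9: 'a' (length 1)
Matches: ['aaa']
Count: 1

1


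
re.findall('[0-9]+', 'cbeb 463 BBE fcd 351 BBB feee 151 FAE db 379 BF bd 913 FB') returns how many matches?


Pattern '[0-9]+' finds one or more digits.
Text: 'cbeb 463 BBE fcd 351 BBB feee 151 FAE db 379 BF bd 913 FB'
Scanning for matches:
  Match 1: '463'
  Match 2: '351'
  Match 3: '151'
  Match 4: '379'
  Match 5: '913'
Total matches: 5

5


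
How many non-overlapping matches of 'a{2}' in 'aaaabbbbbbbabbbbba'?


Pattern 'a{2}' matches exactly 2 consecutive a's (greedy, non-overlapping).
String: 'aaaabbbbbbbabbbbba'
Scanning for runs of a's:
  Run at pos 0: 'aaaa' (length 4) -> 2 match(es)
  Run at pos 11: 'a' (length 1) -> 0 match(es)
  Run at pos 17: 'a' (length 1) -> 0 match(es)
Matches found: ['aa', 'aa']
Total: 2

2


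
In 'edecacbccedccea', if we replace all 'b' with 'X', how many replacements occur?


re.sub('b', 'X', text) replaces every occurrence of 'b' with 'X'.
Text: 'edecacbccedccea'
Scanning for 'b':
  pos 6: 'b' -> replacement #1
Total replacements: 1

1


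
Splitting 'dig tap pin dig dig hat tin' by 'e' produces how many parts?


Splitting by 'e' breaks the string at each occurrence of the separator.
Text: 'dig tap pin dig dig hat tin'
Parts after split:
  Part 1: 'dig tap pin dig dig hat tin'
Total parts: 1

1


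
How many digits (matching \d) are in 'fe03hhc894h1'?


\d matches any digit 0-9.
Scanning 'fe03hhc894h1':
  pos 2: '0' -> DIGIT
  pos 3: '3' -> DIGIT
  pos 7: '8' -> DIGIT
  pos 8: '9' -> DIGIT
  pos 9: '4' -> DIGIT
  pos 11: '1' -> DIGIT
Digits found: ['0', '3', '8', '9', '4', '1']
Total: 6

6


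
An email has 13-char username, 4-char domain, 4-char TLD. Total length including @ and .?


An email address has format: username@domain.tld
Username length: 13
'@' character: 1
Domain length: 4
'.' character: 1
TLD length: 4
Total = 13 + 1 + 4 + 1 + 4 = 23

23


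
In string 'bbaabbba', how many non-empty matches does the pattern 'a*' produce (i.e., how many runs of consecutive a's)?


Pattern 'a*' matches zero or more a's. We want non-empty runs of consecutive a's.
String: 'bbaabbba'
Walking through the string to find runs of a's:
  Run 1: positions 2-3 -> 'aa'
  Run 2: positions 7-7 -> 'a'
Non-empty runs found: ['aa', 'a']
Count: 2

2


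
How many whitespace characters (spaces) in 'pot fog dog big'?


\s matches whitespace characters (spaces, tabs, etc.).
Text: 'pot fog dog big'
This text has 4 words separated by spaces.
Number of spaces = number of words - 1 = 4 - 1 = 3

3


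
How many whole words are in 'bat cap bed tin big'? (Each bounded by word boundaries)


Word boundaries (\b) mark the start/end of each word.
Text: 'bat cap bed tin big'
Splitting by whitespace:
  Word 1: 'bat'
  Word 2: 'cap'
  Word 3: 'bed'
  Word 4: 'tin'
  Word 5: 'big'
Total whole words: 5

5


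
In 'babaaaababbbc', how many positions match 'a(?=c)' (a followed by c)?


Lookahead 'a(?=c)' matches 'a' only when followed by 'c'.
String: 'babaaaababbbc'
Checking each position where char is 'a':
  pos 1: 'a' -> no (next='b')
  pos 3: 'a' -> no (next='a')
  pos 4: 'a' -> no (next='a')
  pos 5: 'a' -> no (next='a')
  pos 6: 'a' -> no (next='b')
  pos 8: 'a' -> no (next='b')
Matching positions: []
Count: 0

0


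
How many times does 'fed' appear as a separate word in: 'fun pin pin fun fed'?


Scanning each word for exact match 'fed':
  Word 1: 'fun' -> no
  Word 2: 'pin' -> no
  Word 3: 'pin' -> no
  Word 4: 'fun' -> no
  Word 5: 'fed' -> MATCH
Total matches: 1

1


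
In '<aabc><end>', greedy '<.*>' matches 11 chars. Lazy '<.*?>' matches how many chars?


Greedy '<.*>' tries to match as MUCH as possible.
Lazy '<.*?>' tries to match as LITTLE as possible.

String: '<aabc><end>'
Greedy '<.*>' starts at first '<' and extends to the LAST '>': '<aabc><end>' (11 chars)
Lazy '<.*?>' starts at first '<' and stops at the FIRST '>': '<aabc>' (6 chars)

6


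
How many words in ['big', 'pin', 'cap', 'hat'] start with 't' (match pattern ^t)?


Pattern ^t anchors to start of word. Check which words begin with 't':
  'big' -> no
  'pin' -> no
  'cap' -> no
  'hat' -> no
Matching words: []
Count: 0

0


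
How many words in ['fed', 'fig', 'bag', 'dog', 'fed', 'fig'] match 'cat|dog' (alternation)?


Alternation 'cat|dog' matches either 'cat' or 'dog'.
Checking each word:
  'fed' -> no
  'fig' -> no
  'bag' -> no
  'dog' -> MATCH
  'fed' -> no
  'fig' -> no
Matches: ['dog']
Count: 1

1


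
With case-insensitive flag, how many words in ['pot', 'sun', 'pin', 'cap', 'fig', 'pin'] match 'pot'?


Case-insensitive matching: compare each word's lowercase form to 'pot'.
  'pot' -> lower='pot' -> MATCH
  'sun' -> lower='sun' -> no
  'pin' -> lower='pin' -> no
  'cap' -> lower='cap' -> no
  'fig' -> lower='fig' -> no
  'pin' -> lower='pin' -> no
Matches: ['pot']
Count: 1

1


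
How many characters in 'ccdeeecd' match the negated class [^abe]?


Negated class [^abe] matches any char NOT in {a, b, e}
Scanning 'ccdeeecd':
  pos 0: 'c' -> MATCH
  pos 1: 'c' -> MATCH
  pos 2: 'd' -> MATCH
  pos 3: 'e' -> no (excluded)
  pos 4: 'e' -> no (excluded)
  pos 5: 'e' -> no (excluded)
  pos 6: 'c' -> MATCH
  pos 7: 'd' -> MATCH
Total matches: 5

5


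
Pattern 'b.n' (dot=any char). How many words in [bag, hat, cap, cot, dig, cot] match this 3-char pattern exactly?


Pattern 'b.n' means: starts with 'b', any single char, ends with 'n'.
Checking each word (must be exactly 3 chars):
  'bag' (len=3): no
  'hat' (len=3): no
  'cap' (len=3): no
  'cot' (len=3): no
  'dig' (len=3): no
  'cot' (len=3): no
Matching words: []
Total: 0

0


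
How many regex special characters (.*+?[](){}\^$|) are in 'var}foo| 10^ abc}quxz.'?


Regex special characters are: . * + ? [ ] ( ) { } \ ^ $ |
Scanning 'var}foo| 10^ abc}quxz.':
  pos 3: '}' -> SPECIAL
  pos 7: '|' -> SPECIAL
  pos 11: '^' -> SPECIAL
  pos 16: '}' -> SPECIAL
  pos 21: '.' -> SPECIAL
Special chars found: ['}', '|', '^', '}', '.']
Total: 5

5


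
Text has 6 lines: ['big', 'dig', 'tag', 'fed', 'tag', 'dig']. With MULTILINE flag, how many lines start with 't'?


With MULTILINE flag, ^ matches the start of each line.
Lines: ['big', 'dig', 'tag', 'fed', 'tag', 'dig']
Checking which lines start with 't':
  Line 1: 'big' -> no
  Line 2: 'dig' -> no
  Line 3: 'tag' -> MATCH
  Line 4: 'fed' -> no
  Line 5: 'tag' -> MATCH
  Line 6: 'dig' -> no
Matching lines: ['tag', 'tag']
Count: 2

2


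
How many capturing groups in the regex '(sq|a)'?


To count capturing groups, count each '(' that starts a group.
Pattern: '(sq|a)'
Walking through the pattern:
  Position 0: '(' -> group #1
Total capturing groups: 1

1


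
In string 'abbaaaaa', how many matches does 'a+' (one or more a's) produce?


Pattern 'a+' matches one or more consecutive a's.
String: 'abbaaaaa'
Scanning for runs of a:
  Match 1: 'a' (length 1)
  Match 2: 'aaaaa' (length 5)
Total matches: 2

2


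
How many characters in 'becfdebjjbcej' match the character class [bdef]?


Character class [bdef] matches any of: {b, d, e, f}
Scanning string 'becfdebjjbcej' character by character:
  pos 0: 'b' -> MATCH
  pos 1: 'e' -> MATCH
  pos 2: 'c' -> no
  pos 3: 'f' -> MATCH
  pos 4: 'd' -> MATCH
  pos 5: 'e' -> MATCH
  pos 6: 'b' -> MATCH
  pos 7: 'j' -> no
  pos 8: 'j' -> no
  pos 9: 'b' -> MATCH
  pos 10: 'c' -> no
  pos 11: 'e' -> MATCH
  pos 12: 'j' -> no
Total matches: 8

8


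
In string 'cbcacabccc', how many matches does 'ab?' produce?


Pattern 'ab?' matches 'a' optionally followed by 'b'.
String: 'cbcacabccc'
Scanning left to right for 'a' then checking next char:
  Match 1: 'a' (a not followed by b)
  Match 2: 'ab' (a followed by b)
Total matches: 2

2


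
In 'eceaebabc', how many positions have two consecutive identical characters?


Looking for consecutive identical characters in 'eceaebabc':
  pos 0-1: 'e' vs 'c' -> different
  pos 1-2: 'c' vs 'e' -> different
  pos 2-3: 'e' vs 'a' -> different
  pos 3-4: 'a' vs 'e' -> different
  pos 4-5: 'e' vs 'b' -> different
  pos 5-6: 'b' vs 'a' -> different
  pos 6-7: 'a' vs 'b' -> different
  pos 7-8: 'b' vs 'c' -> different
Consecutive identical pairs: []
Count: 0

0


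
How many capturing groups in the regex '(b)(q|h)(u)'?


To count capturing groups, count each '(' that starts a group.
Pattern: '(b)(q|h)(u)'
Walking through the pattern:
  Position 0: '(' -> group #1
  Position 3: '(' -> group #2
  Position 8: '(' -> group #3
Total capturing groups: 3

3


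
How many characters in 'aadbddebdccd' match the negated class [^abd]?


Negated class [^abd] matches any char NOT in {a, b, d}
Scanning 'aadbddebdccd':
  pos 0: 'a' -> no (excluded)
  pos 1: 'a' -> no (excluded)
  pos 2: 'd' -> no (excluded)
  pos 3: 'b' -> no (excluded)
  pos 4: 'd' -> no (excluded)
  pos 5: 'd' -> no (excluded)
  pos 6: 'e' -> MATCH
  pos 7: 'b' -> no (excluded)
  pos 8: 'd' -> no (excluded)
  pos 9: 'c' -> MATCH
  pos 10: 'c' -> MATCH
  pos 11: 'd' -> no (excluded)
Total matches: 3

3


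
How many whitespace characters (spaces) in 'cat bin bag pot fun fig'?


\s matches whitespace characters (spaces, tabs, etc.).
Text: 'cat bin bag pot fun fig'
This text has 6 words separated by spaces.
Number of spaces = number of words - 1 = 6 - 1 = 5

5


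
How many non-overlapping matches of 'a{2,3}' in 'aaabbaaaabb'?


Pattern 'a{2,3}' matches between 2 and 3 consecutive a's (greedy).
String: 'aaabbaaaabb'
Finding runs of a's and applying greedy matching:
  Run at pos 0: 'aaa' (length 3)
  Run at pos 5: 'aaaa' (length 4)
Matches: ['aaa', 'aaa']
Count: 2

2


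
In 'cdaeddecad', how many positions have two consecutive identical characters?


Looking for consecutive identical characters in 'cdaeddecad':
  pos 0-1: 'c' vs 'd' -> different
  pos 1-2: 'd' vs 'a' -> different
  pos 2-3: 'a' vs 'e' -> different
  pos 3-4: 'e' vs 'd' -> different
  pos 4-5: 'd' vs 'd' -> MATCH ('dd')
  pos 5-6: 'd' vs 'e' -> different
  pos 6-7: 'e' vs 'c' -> different
  pos 7-8: 'c' vs 'a' -> different
  pos 8-9: 'a' vs 'd' -> different
Consecutive identical pairs: ['dd']
Count: 1

1


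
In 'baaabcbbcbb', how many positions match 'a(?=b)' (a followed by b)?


Lookahead 'a(?=b)' matches 'a' only when followed by 'b'.
String: 'baaabcbbcbb'
Checking each position where char is 'a':
  pos 1: 'a' -> no (next='a')
  pos 2: 'a' -> no (next='a')
  pos 3: 'a' -> MATCH (next='b')
Matching positions: [3]
Count: 1

1


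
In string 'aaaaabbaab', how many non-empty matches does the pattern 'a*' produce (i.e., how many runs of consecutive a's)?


Pattern 'a*' matches zero or more a's. We want non-empty runs of consecutive a's.
String: 'aaaaabbaab'
Walking through the string to find runs of a's:
  Run 1: positions 0-4 -> 'aaaaa'
  Run 2: positions 7-8 -> 'aa'
Non-empty runs found: ['aaaaa', 'aa']
Count: 2

2


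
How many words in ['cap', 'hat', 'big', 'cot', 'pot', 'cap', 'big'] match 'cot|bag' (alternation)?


Alternation 'cot|bag' matches either 'cot' or 'bag'.
Checking each word:
  'cap' -> no
  'hat' -> no
  'big' -> no
  'cot' -> MATCH
  'pot' -> no
  'cap' -> no
  'big' -> no
Matches: ['cot']
Count: 1

1


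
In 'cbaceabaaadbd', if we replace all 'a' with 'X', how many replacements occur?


re.sub('a', 'X', text) replaces every occurrence of 'a' with 'X'.
Text: 'cbaceabaaadbd'
Scanning for 'a':
  pos 2: 'a' -> replacement #1
  pos 5: 'a' -> replacement #2
  pos 7: 'a' -> replacement #3
  pos 8: 'a' -> replacement #4
  pos 9: 'a' -> replacement #5
Total replacements: 5

5


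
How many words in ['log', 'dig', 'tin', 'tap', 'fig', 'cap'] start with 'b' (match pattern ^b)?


Pattern ^b anchors to start of word. Check which words begin with 'b':
  'log' -> no
  'dig' -> no
  'tin' -> no
  'tap' -> no
  'fig' -> no
  'cap' -> no
Matching words: []
Count: 0

0


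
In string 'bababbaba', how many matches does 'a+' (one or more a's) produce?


Pattern 'a+' matches one or more consecutive a's.
String: 'bababbaba'
Scanning for runs of a:
  Match 1: 'a' (length 1)
  Match 2: 'a' (length 1)
  Match 3: 'a' (length 1)
  Match 4: 'a' (length 1)
Total matches: 4

4


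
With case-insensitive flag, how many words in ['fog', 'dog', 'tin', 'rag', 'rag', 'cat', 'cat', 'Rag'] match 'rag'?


Case-insensitive matching: compare each word's lowercase form to 'rag'.
  'fog' -> lower='fog' -> no
  'dog' -> lower='dog' -> no
  'tin' -> lower='tin' -> no
  'rag' -> lower='rag' -> MATCH
  'rag' -> lower='rag' -> MATCH
  'cat' -> lower='cat' -> no
  'cat' -> lower='cat' -> no
  'Rag' -> lower='rag' -> MATCH
Matches: ['rag', 'rag', 'Rag']
Count: 3

3


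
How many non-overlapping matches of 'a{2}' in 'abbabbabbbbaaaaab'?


Pattern 'a{2}' matches exactly 2 consecutive a's (greedy, non-overlapping).
String: 'abbabbabbbbaaaaab'
Scanning for runs of a's:
  Run at pos 0: 'a' (length 1) -> 0 match(es)
  Run at pos 3: 'a' (length 1) -> 0 match(es)
  Run at pos 6: 'a' (length 1) -> 0 match(es)
  Run at pos 11: 'aaaaa' (length 5) -> 2 match(es)
Matches found: ['aa', 'aa']
Total: 2

2


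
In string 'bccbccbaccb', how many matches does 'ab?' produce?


Pattern 'ab?' matches 'a' optionally followed by 'b'.
String: 'bccbccbaccb'
Scanning left to right for 'a' then checking next char:
  Match 1: 'a' (a not followed by b)
Total matches: 1

1


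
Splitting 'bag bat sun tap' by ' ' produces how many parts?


Splitting by ' ' breaks the string at each occurrence of the separator.
Text: 'bag bat sun tap'
Parts after split:
  Part 1: 'bag'
  Part 2: 'bat'
  Part 3: 'sun'
  Part 4: 'tap'
Total parts: 4

4


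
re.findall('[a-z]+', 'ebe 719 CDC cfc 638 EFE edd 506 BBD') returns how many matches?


Pattern '[a-z]+' finds one or more lowercase letters.
Text: 'ebe 719 CDC cfc 638 EFE edd 506 BBD'
Scanning for matches:
  Match 1: 'ebe'
  Match 2: 'cfc'
  Match 3: 'edd'
Total matches: 3

3


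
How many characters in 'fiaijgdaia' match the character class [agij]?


Character class [agij] matches any of: {a, g, i, j}
Scanning string 'fiaijgdaia' character by character:
  pos 0: 'f' -> no
  pos 1: 'i' -> MATCH
  pos 2: 'a' -> MATCH
  pos 3: 'i' -> MATCH
  pos 4: 'j' -> MATCH
  pos 5: 'g' -> MATCH
  pos 6: 'd' -> no
  pos 7: 'a' -> MATCH
  pos 8: 'i' -> MATCH
  pos 9: 'a' -> MATCH
Total matches: 8

8


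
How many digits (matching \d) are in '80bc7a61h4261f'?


\d matches any digit 0-9.
Scanning '80bc7a61h4261f':
  pos 0: '8' -> DIGIT
  pos 1: '0' -> DIGIT
  pos 4: '7' -> DIGIT
  pos 6: '6' -> DIGIT
  pos 7: '1' -> DIGIT
  pos 9: '4' -> DIGIT
  pos 10: '2' -> DIGIT
  pos 11: '6' -> DIGIT
  pos 12: '1' -> DIGIT
Digits found: ['8', '0', '7', '6', '1', '4', '2', '6', '1']
Total: 9

9


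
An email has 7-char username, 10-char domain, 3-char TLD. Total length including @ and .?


An email address has format: username@domain.tld
Username length: 7
'@' character: 1
Domain length: 10
'.' character: 1
TLD length: 3
Total = 7 + 1 + 10 + 1 + 3 = 22

22


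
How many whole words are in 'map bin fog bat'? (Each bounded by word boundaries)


Word boundaries (\b) mark the start/end of each word.
Text: 'map bin fog bat'
Splitting by whitespace:
  Word 1: 'map'
  Word 2: 'bin'
  Word 3: 'fog'
  Word 4: 'bat'
Total whole words: 4

4


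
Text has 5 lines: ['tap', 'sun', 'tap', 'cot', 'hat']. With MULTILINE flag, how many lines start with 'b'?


With MULTILINE flag, ^ matches the start of each line.
Lines: ['tap', 'sun', 'tap', 'cot', 'hat']
Checking which lines start with 'b':
  Line 1: 'tap' -> no
  Line 2: 'sun' -> no
  Line 3: 'tap' -> no
  Line 4: 'cot' -> no
  Line 5: 'hat' -> no
Matching lines: []
Count: 0

0


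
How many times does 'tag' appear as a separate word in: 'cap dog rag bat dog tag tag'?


Scanning each word for exact match 'tag':
  Word 1: 'cap' -> no
  Word 2: 'dog' -> no
  Word 3: 'rag' -> no
  Word 4: 'bat' -> no
  Word 5: 'dog' -> no
  Word 6: 'tag' -> MATCH
  Word 7: 'tag' -> MATCH
Total matches: 2

2


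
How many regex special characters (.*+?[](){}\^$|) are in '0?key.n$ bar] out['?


Regex special characters are: . * + ? [ ] ( ) { } \ ^ $ |
Scanning '0?key.n$ bar] out[':
  pos 1: '?' -> SPECIAL
  pos 5: '.' -> SPECIAL
  pos 7: '$' -> SPECIAL
  pos 12: ']' -> SPECIAL
  pos 17: '[' -> SPECIAL
Special chars found: ['?', '.', '$', ']', '[']
Total: 5

5


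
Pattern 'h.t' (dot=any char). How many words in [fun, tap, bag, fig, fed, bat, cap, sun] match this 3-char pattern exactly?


Pattern 'h.t' means: starts with 'h', any single char, ends with 't'.
Checking each word (must be exactly 3 chars):
  'fun' (len=3): no
  'tap' (len=3): no
  'bag' (len=3): no
  'fig' (len=3): no
  'fed' (len=3): no
  'bat' (len=3): no
  'cap' (len=3): no
  'sun' (len=3): no
Matching words: []
Total: 0

0


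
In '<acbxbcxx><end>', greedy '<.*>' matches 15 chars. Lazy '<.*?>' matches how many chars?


Greedy '<.*>' tries to match as MUCH as possible.
Lazy '<.*?>' tries to match as LITTLE as possible.

String: '<acbxbcxx><end>'
Greedy '<.*>' starts at first '<' and extends to the LAST '>': '<acbxbcxx><end>' (15 chars)
Lazy '<.*?>' starts at first '<' and stops at the FIRST '>': '<acbxbcxx>' (10 chars)

10


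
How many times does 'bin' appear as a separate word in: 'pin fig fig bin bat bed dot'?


Scanning each word for exact match 'bin':
  Word 1: 'pin' -> no
  Word 2: 'fig' -> no
  Word 3: 'fig' -> no
  Word 4: 'bin' -> MATCH
  Word 5: 'bat' -> no
  Word 6: 'bed' -> no
  Word 7: 'dot' -> no
Total matches: 1

1


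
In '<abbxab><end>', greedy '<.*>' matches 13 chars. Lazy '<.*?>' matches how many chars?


Greedy '<.*>' tries to match as MUCH as possible.
Lazy '<.*?>' tries to match as LITTLE as possible.

String: '<abbxab><end>'
Greedy '<.*>' starts at first '<' and extends to the LAST '>': '<abbxab><end>' (13 chars)
Lazy '<.*?>' starts at first '<' and stops at the FIRST '>': '<abbxab>' (8 chars)

8


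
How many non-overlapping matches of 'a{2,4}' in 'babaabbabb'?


Pattern 'a{2,4}' matches between 2 and 4 consecutive a's (greedy).
String: 'babaabbabb'
Finding runs of a's and applying greedy matching:
  Run at pos 1: 'a' (length 1)
  Run at pos 3: 'aa' (length 2)
  Run at pos 7: 'a' (length 1)
Matches: ['aa']
Count: 1

1


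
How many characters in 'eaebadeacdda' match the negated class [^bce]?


Negated class [^bce] matches any char NOT in {b, c, e}
Scanning 'eaebadeacdda':
  pos 0: 'e' -> no (excluded)
  pos 1: 'a' -> MATCH
  pos 2: 'e' -> no (excluded)
  pos 3: 'b' -> no (excluded)
  pos 4: 'a' -> MATCH
  pos 5: 'd' -> MATCH
  pos 6: 'e' -> no (excluded)
  pos 7: 'a' -> MATCH
  pos 8: 'c' -> no (excluded)
  pos 9: 'd' -> MATCH
  pos 10: 'd' -> MATCH
  pos 11: 'a' -> MATCH
Total matches: 7

7


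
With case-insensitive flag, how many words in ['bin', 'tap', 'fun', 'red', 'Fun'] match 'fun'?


Case-insensitive matching: compare each word's lowercase form to 'fun'.
  'bin' -> lower='bin' -> no
  'tap' -> lower='tap' -> no
  'fun' -> lower='fun' -> MATCH
  'red' -> lower='red' -> no
  'Fun' -> lower='fun' -> MATCH
Matches: ['fun', 'Fun']
Count: 2

2


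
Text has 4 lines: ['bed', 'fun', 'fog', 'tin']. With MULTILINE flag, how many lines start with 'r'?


With MULTILINE flag, ^ matches the start of each line.
Lines: ['bed', 'fun', 'fog', 'tin']
Checking which lines start with 'r':
  Line 1: 'bed' -> no
  Line 2: 'fun' -> no
  Line 3: 'fog' -> no
  Line 4: 'tin' -> no
Matching lines: []
Count: 0

0


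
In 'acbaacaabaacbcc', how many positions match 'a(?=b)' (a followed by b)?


Lookahead 'a(?=b)' matches 'a' only when followed by 'b'.
String: 'acbaacaabaacbcc'
Checking each position where char is 'a':
  pos 0: 'a' -> no (next='c')
  pos 3: 'a' -> no (next='a')
  pos 4: 'a' -> no (next='c')
  pos 6: 'a' -> no (next='a')
  pos 7: 'a' -> MATCH (next='b')
  pos 9: 'a' -> no (next='a')
  pos 10: 'a' -> no (next='c')
Matching positions: [7]
Count: 1

1


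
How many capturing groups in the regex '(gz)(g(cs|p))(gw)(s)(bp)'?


To count capturing groups, count each '(' that starts a group.
Pattern: '(gz)(g(cs|p))(gw)(s)(bp)'
Walking through the pattern:
  Position 0: '(' -> group #1
  Position 4: '(' -> group #2
  Position 6: '(' -> group #3
  Position 13: '(' -> group #4
  Position 17: '(' -> group #5
  Position 20: '(' -> group #6
Total capturing groups: 6

6


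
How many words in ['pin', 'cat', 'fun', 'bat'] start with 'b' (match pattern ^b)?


Pattern ^b anchors to start of word. Check which words begin with 'b':
  'pin' -> no
  'cat' -> no
  'fun' -> no
  'bat' -> MATCH (starts with 'b')
Matching words: ['bat']
Count: 1

1


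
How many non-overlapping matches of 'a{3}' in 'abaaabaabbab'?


Pattern 'a{3}' matches exactly 3 consecutive a's (greedy, non-overlapping).
String: 'abaaabaabbab'
Scanning for runs of a's:
  Run at pos 0: 'a' (length 1) -> 0 match(es)
  Run at pos 2: 'aaa' (length 3) -> 1 match(es)
  Run at pos 6: 'aa' (length 2) -> 0 match(es)
  Run at pos 10: 'a' (length 1) -> 0 match(es)
Matches found: ['aaa']
Total: 1

1


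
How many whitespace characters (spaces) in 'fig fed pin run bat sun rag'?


\s matches whitespace characters (spaces, tabs, etc.).
Text: 'fig fed pin run bat sun rag'
This text has 7 words separated by spaces.
Number of spaces = number of words - 1 = 7 - 1 = 6

6


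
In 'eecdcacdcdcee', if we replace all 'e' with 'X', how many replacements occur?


re.sub('e', 'X', text) replaces every occurrence of 'e' with 'X'.
Text: 'eecdcacdcdcee'
Scanning for 'e':
  pos 0: 'e' -> replacement #1
  pos 1: 'e' -> replacement #2
  pos 11: 'e' -> replacement #3
  pos 12: 'e' -> replacement #4
Total replacements: 4

4


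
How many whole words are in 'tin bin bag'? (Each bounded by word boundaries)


Word boundaries (\b) mark the start/end of each word.
Text: 'tin bin bag'
Splitting by whitespace:
  Word 1: 'tin'
  Word 2: 'bin'
  Word 3: 'bag'
Total whole words: 3

3
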